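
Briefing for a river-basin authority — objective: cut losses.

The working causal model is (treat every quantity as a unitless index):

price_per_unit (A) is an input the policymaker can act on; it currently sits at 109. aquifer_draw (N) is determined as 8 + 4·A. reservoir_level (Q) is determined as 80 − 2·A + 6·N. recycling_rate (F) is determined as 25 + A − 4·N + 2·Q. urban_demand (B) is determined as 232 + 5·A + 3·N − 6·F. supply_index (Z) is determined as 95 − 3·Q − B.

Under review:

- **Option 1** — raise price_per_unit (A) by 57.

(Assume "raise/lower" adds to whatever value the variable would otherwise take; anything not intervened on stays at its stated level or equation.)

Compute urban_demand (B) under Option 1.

Option 1 (A + 57):
  A = 109 + 57 = 166
  N = 8 + 4·166 = 672
  Q = 80 − 2·166 + 6·672 = 3780
  F = 25 + 166 − 4·672 + 2·3780 = 5063
  B = 232 + 5·166 + 3·672 − 6·5063 = -27300

-27300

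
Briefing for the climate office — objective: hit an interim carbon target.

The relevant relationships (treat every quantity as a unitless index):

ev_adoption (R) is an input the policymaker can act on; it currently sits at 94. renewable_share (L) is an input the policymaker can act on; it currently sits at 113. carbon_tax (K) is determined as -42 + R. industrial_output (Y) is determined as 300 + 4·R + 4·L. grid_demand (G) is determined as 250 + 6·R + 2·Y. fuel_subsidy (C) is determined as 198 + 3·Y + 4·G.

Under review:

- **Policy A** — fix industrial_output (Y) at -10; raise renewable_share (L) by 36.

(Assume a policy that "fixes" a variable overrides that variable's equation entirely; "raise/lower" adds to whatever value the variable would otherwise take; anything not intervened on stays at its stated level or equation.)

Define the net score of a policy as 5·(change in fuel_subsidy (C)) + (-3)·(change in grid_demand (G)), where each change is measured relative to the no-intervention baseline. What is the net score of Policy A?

-55762

Baseline:
  R = 94
  L = 113
  Y = 300 + 4·94 + 4·113 = 1128
  G = 250 + 6·94 + 2·1128 = 3070
  C = 198 + 3·1128 + 4·3070 = 15862
Policy A (Y := -10, L + 36):
  R = 94
  L = 113 + 36 = 149
  Y = -10
  G = 250 + 6·94 + 2·(-10) = 794
  C = 198 + 3·(-10) + 4·794 = 3344
ΔC = 3344 − 15862 = -12518; ΔG = 794 − 3070 = -2276
Score = 5·(-12518) + (-3)·(-2276) = -55762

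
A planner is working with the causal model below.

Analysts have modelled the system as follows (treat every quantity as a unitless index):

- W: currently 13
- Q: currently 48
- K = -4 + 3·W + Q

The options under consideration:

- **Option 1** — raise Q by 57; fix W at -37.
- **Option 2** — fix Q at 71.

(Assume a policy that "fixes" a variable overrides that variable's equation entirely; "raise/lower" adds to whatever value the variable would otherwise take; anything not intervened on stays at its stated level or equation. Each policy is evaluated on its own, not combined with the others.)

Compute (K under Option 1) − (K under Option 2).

Option 1 (Q + 57, W := -37):
  W = -37
  Q = 48 + 57 = 105
  K = -4 + 3·(-37) + 105 = -10
Option 2 (Q := 71):
  W = 13
  Q = 71
  K = -4 + 3·13 + 71 = 106
K: -10 − 106 = -116

-116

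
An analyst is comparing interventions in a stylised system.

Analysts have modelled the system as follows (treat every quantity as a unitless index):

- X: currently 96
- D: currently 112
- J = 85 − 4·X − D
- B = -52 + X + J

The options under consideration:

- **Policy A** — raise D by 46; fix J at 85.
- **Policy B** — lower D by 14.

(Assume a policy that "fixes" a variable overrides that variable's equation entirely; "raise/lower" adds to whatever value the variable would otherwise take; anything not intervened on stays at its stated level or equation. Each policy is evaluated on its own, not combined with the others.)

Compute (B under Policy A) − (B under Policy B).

Policy A (D + 46, J := 85):
  X = 96
  D = 112 + 46 = 158
  J = 85
  B = -52 + 96 + 85 = 129
Policy B (D − 14):
  X = 96
  D = 112 − 14 = 98
  J = 85 − 4·96 − 98 = -397
  B = -52 + 96 + (-397) = -353
B: 129 − (-353) = 482

482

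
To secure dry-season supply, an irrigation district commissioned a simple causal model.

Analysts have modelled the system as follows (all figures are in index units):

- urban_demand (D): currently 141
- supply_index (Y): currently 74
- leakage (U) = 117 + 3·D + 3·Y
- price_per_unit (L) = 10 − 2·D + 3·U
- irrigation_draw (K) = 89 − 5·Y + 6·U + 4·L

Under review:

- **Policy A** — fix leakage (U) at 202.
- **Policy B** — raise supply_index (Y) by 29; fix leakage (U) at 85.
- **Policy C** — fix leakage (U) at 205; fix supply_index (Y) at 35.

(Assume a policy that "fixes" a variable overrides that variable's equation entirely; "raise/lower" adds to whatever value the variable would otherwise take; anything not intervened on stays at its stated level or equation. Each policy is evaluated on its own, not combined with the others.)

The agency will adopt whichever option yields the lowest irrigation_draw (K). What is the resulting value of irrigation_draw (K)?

Policy A (U := 202):
  D = 141
  Y = 74
  U = 202
  L = 10 − 2·141 + 3·202 = 334
  K = 89 − 5·74 + 6·202 + 4·334 = 2267
Policy B (Y + 29, U := 85):
  D = 141
  Y = 74 + 29 = 103
  U = 85
  L = 10 − 2·141 + 3·85 = -17
  K = 89 − 5·103 + 6·85 + 4·(-17) = 16
Policy C (U := 205, Y := 35):
  D = 141
  Y = 35
  U = 205
  L = 10 − 2·141 + 3·205 = 343
  K = 89 − 5·35 + 6·205 + 4·343 = 2516
Comparing — Policy A: K=2267, Policy B: K=16, Policy C: K=2516. Lowest is 16 (Policy B).

16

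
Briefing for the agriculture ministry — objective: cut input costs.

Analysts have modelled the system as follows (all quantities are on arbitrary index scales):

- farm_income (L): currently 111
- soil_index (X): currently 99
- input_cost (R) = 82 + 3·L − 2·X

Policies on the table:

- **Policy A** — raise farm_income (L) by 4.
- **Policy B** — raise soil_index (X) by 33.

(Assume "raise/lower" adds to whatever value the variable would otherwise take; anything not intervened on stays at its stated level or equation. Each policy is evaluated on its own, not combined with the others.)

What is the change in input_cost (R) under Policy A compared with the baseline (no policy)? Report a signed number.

Baseline:
  L = 111
  X = 99
  R = 82 + 3·111 − 2·99 = 217
Policy A (L + 4):
  L = 111 + 4 = 115
  X = 99
  R = 82 + 3·115 − 2·99 = 229
Change in R: 229 − 217 = 12

12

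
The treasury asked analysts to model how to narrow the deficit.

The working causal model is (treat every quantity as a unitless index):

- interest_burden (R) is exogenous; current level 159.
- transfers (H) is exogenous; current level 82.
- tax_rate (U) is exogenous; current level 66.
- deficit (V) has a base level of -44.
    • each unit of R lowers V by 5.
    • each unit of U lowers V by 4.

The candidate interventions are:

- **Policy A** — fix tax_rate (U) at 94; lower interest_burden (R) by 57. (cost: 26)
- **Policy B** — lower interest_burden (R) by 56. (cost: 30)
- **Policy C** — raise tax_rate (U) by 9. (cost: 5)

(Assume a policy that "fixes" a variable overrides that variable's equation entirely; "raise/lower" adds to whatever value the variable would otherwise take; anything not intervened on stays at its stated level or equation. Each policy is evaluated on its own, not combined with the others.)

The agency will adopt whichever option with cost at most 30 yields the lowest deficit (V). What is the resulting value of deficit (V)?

Policy A (U := 94, R − 57):
  R = 159 − 57 = 102
  U = 94
  V = -44 − 5·102 − 4·94 = -930
Policy B (R − 56):
  R = 159 − 56 = 103
  U = 66
  V = -44 − 5·103 − 4·66 = -823
Policy C (U + 9):
  R = 159
  U = 66 + 9 = 75
  V = -44 − 5·159 − 4·75 = -1139
Comparing — Policy A: V=-930, Policy B: V=-823, Policy C: V=-1139. Lowest is -1139 (Policy C).

-1139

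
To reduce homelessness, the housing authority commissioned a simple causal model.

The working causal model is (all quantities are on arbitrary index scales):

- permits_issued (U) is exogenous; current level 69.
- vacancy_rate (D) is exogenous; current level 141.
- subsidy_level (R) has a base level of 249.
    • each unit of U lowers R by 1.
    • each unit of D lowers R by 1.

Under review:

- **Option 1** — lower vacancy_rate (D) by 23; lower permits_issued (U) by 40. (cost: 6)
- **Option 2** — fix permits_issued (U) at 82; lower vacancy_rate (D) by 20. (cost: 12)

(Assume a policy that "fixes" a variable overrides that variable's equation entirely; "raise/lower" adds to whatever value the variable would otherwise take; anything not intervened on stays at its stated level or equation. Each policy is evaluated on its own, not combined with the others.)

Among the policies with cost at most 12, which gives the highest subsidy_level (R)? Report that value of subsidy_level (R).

102

Option 1 (D − 23, U − 40):
  U = 69 − 40 = 29
  D = 141 − 23 = 118
  R = 249 − 29 − 118 = 102
Option 2 (U := 82, D − 20):
  U = 82
  D = 141 − 20 = 121
  R = 249 − 82 − 121 = 46
Comparing — Option 1: R=102, Option 2: R=46. Highest is 102 (Option 1).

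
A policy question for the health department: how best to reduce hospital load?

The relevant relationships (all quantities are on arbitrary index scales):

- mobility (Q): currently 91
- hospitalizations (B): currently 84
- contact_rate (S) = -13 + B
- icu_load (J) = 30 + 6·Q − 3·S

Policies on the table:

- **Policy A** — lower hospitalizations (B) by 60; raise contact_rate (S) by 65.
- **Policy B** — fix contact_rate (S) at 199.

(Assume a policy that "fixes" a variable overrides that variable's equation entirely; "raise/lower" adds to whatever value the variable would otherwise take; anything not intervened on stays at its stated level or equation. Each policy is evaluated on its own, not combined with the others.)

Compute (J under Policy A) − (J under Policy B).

369

Policy A (B − 60, S + 65):
  Q = 91
  B = 84 − 60 = 24
  S = -13 + 24 (+65 from intervention) = 76
  J = 30 + 6·91 − 3·76 = 348
Policy B (S := 199):
  Q = 91
  B = 84
  S = 199
  J = 30 + 6·91 − 3·199 = -21
J: 348 − (-21) = 369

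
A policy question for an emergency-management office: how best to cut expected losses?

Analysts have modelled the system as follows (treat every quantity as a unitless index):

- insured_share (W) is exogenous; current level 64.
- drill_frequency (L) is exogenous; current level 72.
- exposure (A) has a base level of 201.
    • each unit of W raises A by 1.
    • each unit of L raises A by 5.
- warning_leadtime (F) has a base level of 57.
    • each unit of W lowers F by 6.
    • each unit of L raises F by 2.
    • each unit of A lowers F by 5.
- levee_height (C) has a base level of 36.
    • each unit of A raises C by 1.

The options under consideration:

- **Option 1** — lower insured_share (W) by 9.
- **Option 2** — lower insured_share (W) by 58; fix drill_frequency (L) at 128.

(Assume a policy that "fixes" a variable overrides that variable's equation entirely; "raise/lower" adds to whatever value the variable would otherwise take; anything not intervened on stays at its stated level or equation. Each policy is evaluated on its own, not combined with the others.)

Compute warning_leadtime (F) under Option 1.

Option 1 (W − 9):
  W = 64 − 9 = 55
  L = 72
  A = 201 + 55 + 5·72 = 616
  F = 57 − 6·55 + 2·72 − 5·616 = -3209

-3209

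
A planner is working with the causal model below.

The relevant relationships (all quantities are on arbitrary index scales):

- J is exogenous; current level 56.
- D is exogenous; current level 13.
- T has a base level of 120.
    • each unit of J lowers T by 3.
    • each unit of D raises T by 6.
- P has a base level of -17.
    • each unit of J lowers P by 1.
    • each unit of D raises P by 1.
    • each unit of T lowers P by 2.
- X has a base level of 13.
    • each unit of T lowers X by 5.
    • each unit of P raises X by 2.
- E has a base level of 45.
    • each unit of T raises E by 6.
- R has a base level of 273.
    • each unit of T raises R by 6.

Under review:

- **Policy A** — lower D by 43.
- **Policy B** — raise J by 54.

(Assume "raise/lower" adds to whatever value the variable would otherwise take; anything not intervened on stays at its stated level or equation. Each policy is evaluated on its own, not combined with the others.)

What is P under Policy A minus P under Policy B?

203

Policy A (D − 43):
  J = 56
  D = 13 − 43 = -30
  T = 120 − 3·56 + 6·(-30) = -228
  P = -17 − 56 + (-30) − 2·(-228) = 353
Policy B (J + 54):
  J = 56 + 54 = 110
  D = 13
  T = 120 − 3·110 + 6·13 = -132
  P = -17 − 110 + 13 − 2·(-132) = 150
P: 353 − 150 = 203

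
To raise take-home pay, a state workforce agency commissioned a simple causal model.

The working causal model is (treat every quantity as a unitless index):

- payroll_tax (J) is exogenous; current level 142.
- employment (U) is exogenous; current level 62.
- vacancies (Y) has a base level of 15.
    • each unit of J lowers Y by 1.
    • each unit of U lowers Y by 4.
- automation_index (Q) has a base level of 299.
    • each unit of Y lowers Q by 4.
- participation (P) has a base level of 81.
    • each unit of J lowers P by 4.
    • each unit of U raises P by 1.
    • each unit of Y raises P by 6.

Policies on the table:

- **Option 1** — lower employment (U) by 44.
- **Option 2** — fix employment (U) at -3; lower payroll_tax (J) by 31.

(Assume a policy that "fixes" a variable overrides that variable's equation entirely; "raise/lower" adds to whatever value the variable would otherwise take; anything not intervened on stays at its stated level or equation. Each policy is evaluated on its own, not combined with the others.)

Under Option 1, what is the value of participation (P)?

-1663

Option 1 (U − 44):
  J = 142
  U = 62 − 44 = 18
  Y = 15 − 142 − 4·18 = -199
  P = 81 − 4·142 + 18 + 6·(-199) = -1663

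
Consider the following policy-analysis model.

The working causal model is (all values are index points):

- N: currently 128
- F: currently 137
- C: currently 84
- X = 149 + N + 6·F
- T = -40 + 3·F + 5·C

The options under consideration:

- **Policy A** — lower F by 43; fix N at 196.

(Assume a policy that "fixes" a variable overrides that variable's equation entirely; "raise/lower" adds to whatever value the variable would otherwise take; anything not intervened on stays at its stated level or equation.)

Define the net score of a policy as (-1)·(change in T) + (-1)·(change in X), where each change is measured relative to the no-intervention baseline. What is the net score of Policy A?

Baseline:
  N = 128
  F = 137
  C = 84
  X = 149 + 128 + 6·137 = 1099
  T = -40 + 3·137 + 5·84 = 791
Policy A (F − 43, N := 196):
  N = 196
  F = 137 − 43 = 94
  C = 84
  X = 149 + 196 + 6·94 = 909
  T = -40 + 3·94 + 5·84 = 662
ΔT = 662 − 791 = -129; ΔX = 909 − 1099 = -190
Score = (-1)·(-129) + (-1)·(-190) = 319

319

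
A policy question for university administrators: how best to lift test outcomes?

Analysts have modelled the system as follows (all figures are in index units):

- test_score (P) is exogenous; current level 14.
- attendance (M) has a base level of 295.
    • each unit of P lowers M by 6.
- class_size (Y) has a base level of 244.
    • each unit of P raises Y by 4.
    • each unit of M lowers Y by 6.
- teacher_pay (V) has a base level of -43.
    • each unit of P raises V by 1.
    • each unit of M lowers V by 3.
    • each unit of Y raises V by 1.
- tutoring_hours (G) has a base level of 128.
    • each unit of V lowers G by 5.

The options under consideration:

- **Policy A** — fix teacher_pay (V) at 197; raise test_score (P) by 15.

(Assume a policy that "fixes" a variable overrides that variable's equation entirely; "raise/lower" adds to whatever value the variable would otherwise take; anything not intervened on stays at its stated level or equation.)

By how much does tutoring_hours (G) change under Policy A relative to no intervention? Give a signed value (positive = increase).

-9125

Baseline:
  P = 14
  M = 295 − 6·14 = 211
  Y = 244 + 4·14 − 6·211 = -966
  V = -43 + 14 − 3·211 + (-966) = -1628
  G = 128 − 5·(-1628) = 8268
Policy A (V := 197, P + 15):
  P = 14 + 15 = 29
  M = 295 − 6·29 = 121
  Y = 244 + 4·29 − 6·121 = -366
  V = 197
  G = 128 − 5·197 = -857
Change in G: -857 − 8268 = -9125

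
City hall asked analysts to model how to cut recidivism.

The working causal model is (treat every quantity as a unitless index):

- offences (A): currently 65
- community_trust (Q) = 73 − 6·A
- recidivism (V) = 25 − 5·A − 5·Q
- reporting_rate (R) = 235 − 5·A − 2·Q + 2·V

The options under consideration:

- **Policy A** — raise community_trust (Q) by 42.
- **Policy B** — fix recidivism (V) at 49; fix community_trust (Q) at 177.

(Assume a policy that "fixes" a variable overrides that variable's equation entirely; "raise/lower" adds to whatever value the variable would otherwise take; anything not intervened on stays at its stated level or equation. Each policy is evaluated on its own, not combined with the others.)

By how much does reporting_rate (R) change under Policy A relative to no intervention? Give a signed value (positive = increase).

Baseline:
  A = 65
  Q = 73 − 6·65 = -317
  V = 25 − 5·65 − 5·(-317) = 1285
  R = 235 − 5·65 − 2·(-317) + 2·1285 = 3114
Policy A (Q + 42):
  A = 65
  Q = 73 − 6·65 (+42 from intervention) = -275
  V = 25 − 5·65 − 5·(-275) = 1075
  R = 235 − 5·65 − 2·(-275) + 2·1075 = 2610
Change in R: 2610 − 3114 = -504

-504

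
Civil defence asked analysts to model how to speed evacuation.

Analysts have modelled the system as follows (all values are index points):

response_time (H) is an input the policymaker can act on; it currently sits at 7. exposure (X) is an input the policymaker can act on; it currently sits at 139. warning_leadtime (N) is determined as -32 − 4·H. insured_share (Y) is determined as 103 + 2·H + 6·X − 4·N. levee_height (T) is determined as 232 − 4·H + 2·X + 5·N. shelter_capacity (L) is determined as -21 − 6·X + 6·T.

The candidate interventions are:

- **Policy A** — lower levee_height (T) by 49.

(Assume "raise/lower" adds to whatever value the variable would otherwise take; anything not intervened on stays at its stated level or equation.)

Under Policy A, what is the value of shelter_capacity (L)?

Policy A (T − 49):
  H = 7
  X = 139
  N = -32 − 4·7 = -60
  T = 232 − 4·7 + 2·139 + 5·(-60) (−49 from intervention) = 133
  L = -21 − 6·139 + 6·133 = -57

-57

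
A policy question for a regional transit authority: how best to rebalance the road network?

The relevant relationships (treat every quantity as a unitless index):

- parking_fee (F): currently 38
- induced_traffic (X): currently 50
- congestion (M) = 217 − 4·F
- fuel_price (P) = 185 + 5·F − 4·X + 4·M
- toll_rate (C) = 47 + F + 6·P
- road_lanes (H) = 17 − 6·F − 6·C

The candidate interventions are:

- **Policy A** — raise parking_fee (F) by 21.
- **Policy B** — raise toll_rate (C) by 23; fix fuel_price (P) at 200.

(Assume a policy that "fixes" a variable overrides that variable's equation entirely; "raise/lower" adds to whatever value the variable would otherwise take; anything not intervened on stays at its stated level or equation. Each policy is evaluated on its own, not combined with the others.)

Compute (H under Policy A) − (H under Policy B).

-258

Policy A (F + 21):
  F = 38 + 21 = 59
  X = 50
  M = 217 − 4·59 = -19
  P = 185 + 5·59 − 4·50 + 4·(-19) = 204
  C = 47 + 59 + 6·204 = 1330
  H = 17 − 6·59 − 6·1330 = -8317
Policy B (C + 23, P := 200):
  F = 38
  X = 50
  M = 217 − 4·38 = 65
  P = 200
  C = 47 + 38 + 6·200 (+23 from intervention) = 1308
  H = 17 − 6·38 − 6·1308 = -8059
H: -8317 − (-8059) = -258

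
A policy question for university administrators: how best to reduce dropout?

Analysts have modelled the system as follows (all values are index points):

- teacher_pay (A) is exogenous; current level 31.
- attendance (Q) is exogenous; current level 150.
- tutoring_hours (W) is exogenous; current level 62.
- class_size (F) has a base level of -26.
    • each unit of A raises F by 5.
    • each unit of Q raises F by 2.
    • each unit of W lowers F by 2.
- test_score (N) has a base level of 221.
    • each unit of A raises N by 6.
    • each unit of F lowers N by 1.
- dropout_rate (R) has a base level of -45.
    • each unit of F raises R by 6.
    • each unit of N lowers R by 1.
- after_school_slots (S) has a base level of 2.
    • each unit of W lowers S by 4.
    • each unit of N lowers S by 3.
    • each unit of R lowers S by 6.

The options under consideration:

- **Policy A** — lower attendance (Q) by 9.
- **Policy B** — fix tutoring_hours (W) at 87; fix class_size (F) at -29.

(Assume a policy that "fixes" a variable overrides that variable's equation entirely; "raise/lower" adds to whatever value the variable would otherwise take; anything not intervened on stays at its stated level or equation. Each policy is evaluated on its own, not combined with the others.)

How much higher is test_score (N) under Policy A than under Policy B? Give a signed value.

Policy A (Q − 9):
  A = 31
  Q = 150 − 9 = 141
  W = 62
  F = -26 + 5·31 + 2·141 − 2·62 = 287
  N = 221 + 6·31 − 287 = 120
Policy B (W := 87, F := -29):
  A = 31
  Q = 150
  W = 87
  F = -29
  N = 221 + 6·31 − (-29) = 436
N: 120 − 436 = -316

-316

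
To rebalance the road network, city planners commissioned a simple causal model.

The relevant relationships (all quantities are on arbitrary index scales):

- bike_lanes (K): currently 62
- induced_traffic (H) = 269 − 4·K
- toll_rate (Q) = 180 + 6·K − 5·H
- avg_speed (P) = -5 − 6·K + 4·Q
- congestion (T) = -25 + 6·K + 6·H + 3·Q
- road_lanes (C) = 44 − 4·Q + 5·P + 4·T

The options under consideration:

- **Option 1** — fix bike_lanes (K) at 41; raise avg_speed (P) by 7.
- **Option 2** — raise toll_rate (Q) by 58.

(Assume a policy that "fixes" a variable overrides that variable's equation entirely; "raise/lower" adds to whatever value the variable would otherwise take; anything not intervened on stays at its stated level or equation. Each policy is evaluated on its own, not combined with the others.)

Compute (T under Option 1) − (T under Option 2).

Option 1 (K := 41, P + 7):
  K = 41
  H = 269 − 4·41 = 105
  Q = 180 + 6·41 − 5·105 = -99
  T = -25 + 6·41 + 6·105 + 3·(-99) = 554
Option 2 (Q + 58):
  K = 62
  H = 269 − 4·62 = 21
  Q = 180 + 6·62 − 5·21 (+58 from intervention) = 505
  T = -25 + 6·62 + 6·21 + 3·505 = 1988
T: 554 − 1988 = -1434

-1434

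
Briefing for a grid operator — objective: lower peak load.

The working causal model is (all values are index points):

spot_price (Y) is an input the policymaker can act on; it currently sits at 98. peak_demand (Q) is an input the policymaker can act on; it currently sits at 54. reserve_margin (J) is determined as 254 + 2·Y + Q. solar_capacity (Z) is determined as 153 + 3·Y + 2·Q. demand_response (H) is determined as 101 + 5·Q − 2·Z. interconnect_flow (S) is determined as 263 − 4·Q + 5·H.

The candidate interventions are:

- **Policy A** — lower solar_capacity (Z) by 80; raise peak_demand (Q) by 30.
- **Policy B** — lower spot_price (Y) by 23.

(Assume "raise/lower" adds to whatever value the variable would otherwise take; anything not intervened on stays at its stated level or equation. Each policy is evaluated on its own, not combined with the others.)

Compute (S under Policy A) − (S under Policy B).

Policy A (Z − 80, Q + 30):
  Y = 98
  Q = 54 + 30 = 84
  Z = 153 + 3·98 + 2·84 (−80 from intervention) = 535
  H = 101 + 5·84 − 2·535 = -549
  S = 263 − 4·84 + 5·(-549) = -2818
Policy B (Y − 23):
  Y = 98 − 23 = 75
  Q = 54
  Z = 153 + 3·75 + 2·54 = 486
  H = 101 + 5·54 − 2·486 = -601
  S = 263 − 4·54 + 5·(-601) = -2958
S: -2818 − (-2958) = 140

140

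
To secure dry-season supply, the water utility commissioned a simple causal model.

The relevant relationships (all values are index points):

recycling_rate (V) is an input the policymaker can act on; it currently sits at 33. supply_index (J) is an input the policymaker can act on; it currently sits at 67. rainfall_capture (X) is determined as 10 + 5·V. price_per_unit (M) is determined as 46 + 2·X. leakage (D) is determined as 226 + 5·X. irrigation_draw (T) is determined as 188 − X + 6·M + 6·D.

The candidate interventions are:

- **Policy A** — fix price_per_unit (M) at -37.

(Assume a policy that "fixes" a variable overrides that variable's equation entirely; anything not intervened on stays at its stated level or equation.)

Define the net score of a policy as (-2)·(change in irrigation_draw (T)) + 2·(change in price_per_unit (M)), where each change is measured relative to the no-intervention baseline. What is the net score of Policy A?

Baseline:
  V = 33
  X = 10 + 5·33 = 175
  M = 46 + 2·175 = 396
  D = 226 + 5·175 = 1101
  T = 188 − 175 + 6·396 + 6·1101 = 8995
Policy A (M := -37):
  V = 33
  X = 10 + 5·33 = 175
  M = -37
  D = 226 + 5·175 = 1101
  T = 188 − 175 + 6·(-37) + 6·1101 = 6397
ΔT = 6397 − 8995 = -2598; ΔM = -37 − 396 = -433
Score = (-2)·(-2598) + 2·(-433) = 4330

4330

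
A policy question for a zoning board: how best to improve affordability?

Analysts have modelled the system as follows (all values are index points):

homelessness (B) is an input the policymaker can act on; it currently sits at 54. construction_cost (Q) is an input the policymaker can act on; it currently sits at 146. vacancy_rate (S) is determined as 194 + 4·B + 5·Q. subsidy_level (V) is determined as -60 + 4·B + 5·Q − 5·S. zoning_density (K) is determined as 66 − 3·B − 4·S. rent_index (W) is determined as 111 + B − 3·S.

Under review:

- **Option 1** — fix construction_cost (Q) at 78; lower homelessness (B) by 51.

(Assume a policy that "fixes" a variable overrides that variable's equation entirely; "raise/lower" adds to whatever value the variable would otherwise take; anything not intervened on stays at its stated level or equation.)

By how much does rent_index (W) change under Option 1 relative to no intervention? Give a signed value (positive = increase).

Baseline:
  B = 54
  Q = 146
  S = 194 + 4·54 + 5·146 = 1140
  W = 111 + 54 − 3·1140 = -3255
Option 1 (Q := 78, B − 51):
  B = 54 − 51 = 3
  Q = 78
  S = 194 + 4·3 + 5·78 = 596
  W = 111 + 3 − 3·596 = -1674
Change in W: -1674 − (-3255) = 1581

1581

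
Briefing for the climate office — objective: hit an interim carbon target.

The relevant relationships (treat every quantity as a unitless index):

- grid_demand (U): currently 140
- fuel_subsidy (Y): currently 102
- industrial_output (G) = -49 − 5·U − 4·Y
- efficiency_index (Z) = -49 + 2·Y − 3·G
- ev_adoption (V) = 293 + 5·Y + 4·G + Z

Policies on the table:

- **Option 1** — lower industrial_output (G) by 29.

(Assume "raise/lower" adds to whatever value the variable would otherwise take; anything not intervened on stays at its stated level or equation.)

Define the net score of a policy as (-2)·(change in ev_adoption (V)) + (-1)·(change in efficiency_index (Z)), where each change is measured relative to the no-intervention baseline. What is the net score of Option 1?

-29

Baseline:
  U = 140
  Y = 102
  G = -49 − 5·140 − 4·102 = -1157
  Z = -49 + 2·102 − 3·(-1157) = 3626
  V = 293 + 5·102 + 4·(-1157) + 3626 = -199
Option 1 (G − 29):
  U = 140
  Y = 102
  G = -49 − 5·140 − 4·102 (−29 from intervention) = -1186
  Z = -49 + 2·102 − 3·(-1186) = 3713
  V = 293 + 5·102 + 4·(-1186) + 3713 = -228
ΔV = -228 − (-199) = -29; ΔZ = 3713 − 3626 = 87
Score = (-2)·(-29) + (-1)·87 = -29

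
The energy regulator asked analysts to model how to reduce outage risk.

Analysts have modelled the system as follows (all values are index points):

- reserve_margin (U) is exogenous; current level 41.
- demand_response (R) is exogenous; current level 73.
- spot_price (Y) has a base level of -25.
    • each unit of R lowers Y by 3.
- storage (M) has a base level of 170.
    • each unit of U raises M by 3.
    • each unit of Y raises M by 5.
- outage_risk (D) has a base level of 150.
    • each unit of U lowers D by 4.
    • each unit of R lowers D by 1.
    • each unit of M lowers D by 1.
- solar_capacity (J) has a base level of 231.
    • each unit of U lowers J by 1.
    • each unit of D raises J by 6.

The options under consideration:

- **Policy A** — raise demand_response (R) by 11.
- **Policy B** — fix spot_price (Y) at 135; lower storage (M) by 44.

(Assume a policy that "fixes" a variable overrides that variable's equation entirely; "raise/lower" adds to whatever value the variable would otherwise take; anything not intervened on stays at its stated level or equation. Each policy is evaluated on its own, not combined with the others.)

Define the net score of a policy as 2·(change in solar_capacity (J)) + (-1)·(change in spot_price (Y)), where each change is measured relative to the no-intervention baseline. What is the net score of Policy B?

-22591

Baseline:
  U = 41
  R = 73
  Y = -25 − 3·73 = -244
  M = 170 + 3·41 + 5·(-244) = -927
  D = 150 − 4·41 − 73 − (-927) = 840
  J = 231 − 41 + 6·840 = 5230
Policy B (Y := 135, M − 44):
  U = 41
  R = 73
  Y = 135
  M = 170 + 3·41 + 5·135 (−44 from intervention) = 924
  D = 150 − 4·41 − 73 − 924 = -1011
  J = 231 − 41 + 6·(-1011) = -5876
ΔJ = -5876 − 5230 = -11106; ΔY = 135 − (-244) = 379
Score = 2·(-11106) + (-1)·379 = -22591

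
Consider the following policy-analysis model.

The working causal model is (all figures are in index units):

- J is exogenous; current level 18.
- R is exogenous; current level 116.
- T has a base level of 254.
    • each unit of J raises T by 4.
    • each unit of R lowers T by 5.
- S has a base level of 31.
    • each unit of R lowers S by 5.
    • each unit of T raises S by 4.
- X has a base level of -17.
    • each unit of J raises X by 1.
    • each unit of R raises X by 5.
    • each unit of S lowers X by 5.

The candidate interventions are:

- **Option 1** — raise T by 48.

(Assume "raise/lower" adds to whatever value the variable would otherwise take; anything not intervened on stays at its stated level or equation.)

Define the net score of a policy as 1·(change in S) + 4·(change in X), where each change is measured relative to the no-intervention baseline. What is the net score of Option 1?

-3648

Baseline:
  J = 18
  R = 116
  T = 254 + 4·18 − 5·116 = -254
  S = 31 − 5·116 + 4·(-254) = -1565
  X = -17 + 18 + 5·116 − 5·(-1565) = 8406
Option 1 (T + 48):
  J = 18
  R = 116
  T = 254 + 4·18 − 5·116 (+48 from intervention) = -206
  S = 31 − 5·116 + 4·(-206) = -1373
  X = -17 + 18 + 5·116 − 5·(-1373) = 7446
ΔS = -1373 − (-1565) = 192; ΔX = 7446 − 8406 = -960
Score = 1·192 + 4·(-960) = -3648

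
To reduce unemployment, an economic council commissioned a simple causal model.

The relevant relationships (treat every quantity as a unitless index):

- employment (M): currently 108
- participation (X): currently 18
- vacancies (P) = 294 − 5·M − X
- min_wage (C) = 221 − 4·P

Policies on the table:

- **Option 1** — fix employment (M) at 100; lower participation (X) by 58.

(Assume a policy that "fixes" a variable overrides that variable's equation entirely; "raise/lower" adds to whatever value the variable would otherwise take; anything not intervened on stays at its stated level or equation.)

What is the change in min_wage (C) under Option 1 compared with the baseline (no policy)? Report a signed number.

Baseline:
  M = 108
  X = 18
  P = 294 − 5·108 − 18 = -264
  C = 221 − 4·(-264) = 1277
Option 1 (M := 100, X − 58):
  M = 100
  X = 18 − 58 = -40
  P = 294 − 5·100 − (-40) = -166
  C = 221 − 4·(-166) = 885
Change in C: 885 − 1277 = -392

-392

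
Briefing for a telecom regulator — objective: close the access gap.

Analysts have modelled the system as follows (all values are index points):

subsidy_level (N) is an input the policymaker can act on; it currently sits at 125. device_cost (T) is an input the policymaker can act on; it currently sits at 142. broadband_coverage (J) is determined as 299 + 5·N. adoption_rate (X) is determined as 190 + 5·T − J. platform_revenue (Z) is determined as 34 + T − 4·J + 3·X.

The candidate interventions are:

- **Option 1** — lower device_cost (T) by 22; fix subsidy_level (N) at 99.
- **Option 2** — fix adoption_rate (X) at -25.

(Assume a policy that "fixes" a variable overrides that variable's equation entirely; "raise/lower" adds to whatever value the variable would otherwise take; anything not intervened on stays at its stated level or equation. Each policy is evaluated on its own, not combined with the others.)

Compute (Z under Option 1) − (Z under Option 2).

Option 1 (T − 22, N := 99):
  N = 99
  T = 142 − 22 = 120
  J = 299 + 5·99 = 794
  X = 190 + 5·120 − 794 = -4
  Z = 34 + 120 − 4·794 + 3·(-4) = -3034
Option 2 (X := -25):
  N = 125
  T = 142
  J = 299 + 5·125 = 924
  X = -25
  Z = 34 + 142 − 4·924 + 3·(-25) = -3595
Z: -3034 − (-3595) = 561

561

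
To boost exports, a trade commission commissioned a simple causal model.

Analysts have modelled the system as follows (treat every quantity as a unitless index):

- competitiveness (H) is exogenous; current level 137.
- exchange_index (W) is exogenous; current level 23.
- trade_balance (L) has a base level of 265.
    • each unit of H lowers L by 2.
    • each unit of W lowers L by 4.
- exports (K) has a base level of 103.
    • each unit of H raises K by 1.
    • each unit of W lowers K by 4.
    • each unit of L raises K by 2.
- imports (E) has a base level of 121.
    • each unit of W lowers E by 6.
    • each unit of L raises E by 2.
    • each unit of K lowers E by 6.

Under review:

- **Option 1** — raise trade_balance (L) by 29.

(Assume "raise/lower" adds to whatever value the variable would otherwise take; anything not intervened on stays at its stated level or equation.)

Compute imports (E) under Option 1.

-185

Option 1 (L + 29):
  H = 137
  W = 23
  L = 265 − 2·137 − 4·23 (+29 from intervention) = -72
  K = 103 + 137 − 4·23 + 2·(-72) = 4
  E = 121 − 6·23 + 2·(-72) − 6·4 = -185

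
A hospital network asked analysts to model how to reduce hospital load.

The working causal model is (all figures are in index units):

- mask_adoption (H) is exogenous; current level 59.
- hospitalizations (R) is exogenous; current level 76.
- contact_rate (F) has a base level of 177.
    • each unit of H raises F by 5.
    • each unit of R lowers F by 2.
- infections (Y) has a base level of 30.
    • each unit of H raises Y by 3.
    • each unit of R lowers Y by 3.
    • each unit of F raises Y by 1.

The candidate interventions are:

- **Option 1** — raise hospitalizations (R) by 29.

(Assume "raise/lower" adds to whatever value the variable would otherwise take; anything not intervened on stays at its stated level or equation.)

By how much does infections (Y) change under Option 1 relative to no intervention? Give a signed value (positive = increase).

Baseline:
  H = 59
  R = 76
  F = 177 + 5·59 − 2·76 = 320
  Y = 30 + 3·59 − 3·76 + 320 = 299
Option 1 (R + 29):
  H = 59
  R = 76 + 29 = 105
  F = 177 + 5·59 − 2·105 = 262
  Y = 30 + 3·59 − 3·105 + 262 = 154
Change in Y: 154 − 299 = -145

-145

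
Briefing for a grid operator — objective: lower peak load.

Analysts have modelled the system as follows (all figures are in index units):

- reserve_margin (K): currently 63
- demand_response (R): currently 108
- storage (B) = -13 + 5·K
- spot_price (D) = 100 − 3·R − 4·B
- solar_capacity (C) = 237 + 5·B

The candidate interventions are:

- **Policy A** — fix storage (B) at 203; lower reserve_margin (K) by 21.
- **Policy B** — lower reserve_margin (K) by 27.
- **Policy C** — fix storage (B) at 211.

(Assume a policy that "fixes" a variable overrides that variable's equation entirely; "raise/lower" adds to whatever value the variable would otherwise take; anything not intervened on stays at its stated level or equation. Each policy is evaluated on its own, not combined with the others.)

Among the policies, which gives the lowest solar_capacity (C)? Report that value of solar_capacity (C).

1072

Policy A (B := 203, K − 21):
  K = 63 − 21 = 42
  B = 203
  C = 237 + 5·203 = 1252
Policy B (K − 27):
  K = 63 − 27 = 36
  B = -13 + 5·36 = 167
  C = 237 + 5·167 = 1072
Policy C (B := 211):
  K = 63
  B = 211
  C = 237 + 5·211 = 1292
Comparing — Policy A: C=1252, Policy B: C=1072, Policy C: C=1292. Lowest is 1072 (Policy B).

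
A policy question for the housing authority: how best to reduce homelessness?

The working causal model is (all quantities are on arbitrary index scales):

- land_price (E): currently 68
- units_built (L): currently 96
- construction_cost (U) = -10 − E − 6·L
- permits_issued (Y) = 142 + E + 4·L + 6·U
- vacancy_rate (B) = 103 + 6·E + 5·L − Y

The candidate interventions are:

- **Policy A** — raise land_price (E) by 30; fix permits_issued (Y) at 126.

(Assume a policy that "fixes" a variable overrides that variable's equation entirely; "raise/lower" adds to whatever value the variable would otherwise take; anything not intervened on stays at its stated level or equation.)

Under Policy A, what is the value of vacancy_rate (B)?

Policy A (E + 30, Y := 126):
  E = 68 + 30 = 98
  L = 96
  U = -10 − 98 − 6·96 = -684
  Y = 126
  B = 103 + 6·98 + 5·96 − 126 = 1045

1045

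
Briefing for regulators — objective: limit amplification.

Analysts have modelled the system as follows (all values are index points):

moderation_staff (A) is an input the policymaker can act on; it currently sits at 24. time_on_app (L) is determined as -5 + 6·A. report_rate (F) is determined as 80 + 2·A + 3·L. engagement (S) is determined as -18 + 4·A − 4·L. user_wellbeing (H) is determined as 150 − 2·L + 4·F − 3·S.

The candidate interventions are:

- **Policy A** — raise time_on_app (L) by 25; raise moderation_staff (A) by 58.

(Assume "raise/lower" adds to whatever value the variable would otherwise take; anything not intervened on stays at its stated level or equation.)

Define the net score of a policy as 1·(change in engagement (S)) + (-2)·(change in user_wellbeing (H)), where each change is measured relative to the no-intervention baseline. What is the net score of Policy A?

-17208

Baseline:
  A = 24
  L = -5 + 6·24 = 139
  F = 80 + 2·24 + 3·139 = 545
  S = -18 + 4·24 − 4·139 = -478
  H = 150 − 2·139 + 4·545 − 3·(-478) = 3486
Policy A (L + 25, A + 58):
  A = 24 + 58 = 82
  L = -5 + 6·82 (+25 from intervention) = 512
  F = 80 + 2·82 + 3·512 = 1780
  S = -18 + 4·82 − 4·512 = -1738
  H = 150 − 2·512 + 4·1780 − 3·(-1738) = 11460
ΔS = -1738 − (-478) = -1260; ΔH = 11460 − 3486 = 7974
Score = 1·(-1260) + (-2)·7974 = -17208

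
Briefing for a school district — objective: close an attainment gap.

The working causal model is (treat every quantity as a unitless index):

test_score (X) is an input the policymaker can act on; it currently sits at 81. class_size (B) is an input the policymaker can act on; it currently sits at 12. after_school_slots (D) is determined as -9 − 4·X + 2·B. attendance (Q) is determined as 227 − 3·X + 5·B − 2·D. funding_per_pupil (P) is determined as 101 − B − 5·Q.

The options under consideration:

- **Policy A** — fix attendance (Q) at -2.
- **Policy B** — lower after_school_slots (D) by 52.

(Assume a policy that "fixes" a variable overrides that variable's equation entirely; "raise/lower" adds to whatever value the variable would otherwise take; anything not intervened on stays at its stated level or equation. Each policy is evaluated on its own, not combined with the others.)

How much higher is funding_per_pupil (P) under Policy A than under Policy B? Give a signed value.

3840

Policy A (Q := -2):
  X = 81
  B = 12
  D = -9 − 4·81 + 2·12 = -309
  Q = -2
  P = 101 − 12 − 5·(-2) = 99
Policy B (D − 52):
  X = 81
  B = 12
  D = -9 − 4·81 + 2·12 (−52 from intervention) = -361
  Q = 227 − 3·81 + 5·12 − 2·(-361) = 766
  P = 101 − 12 − 5·766 = -3741
P: 99 − (-3741) = 3840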